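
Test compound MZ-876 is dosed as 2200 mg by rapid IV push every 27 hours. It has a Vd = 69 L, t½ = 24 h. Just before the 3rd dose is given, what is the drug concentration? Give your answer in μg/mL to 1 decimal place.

21.3 μg/mL

f = (1/2)^(τ/t½) = (1/2)^(27/24) ≈ 0.4585.
C₀ = D/Vd = 2200/69 ≈ 31.884 μg/mL.
Before the 3rd dose, 2 doses have been given. Superposition: Cmin = C₀·(f + f²).
≈ 31.884 × (0.4585 + 0.2102) ≈ 31.884 × 0.6687 ≈ 21.321 μg/mL.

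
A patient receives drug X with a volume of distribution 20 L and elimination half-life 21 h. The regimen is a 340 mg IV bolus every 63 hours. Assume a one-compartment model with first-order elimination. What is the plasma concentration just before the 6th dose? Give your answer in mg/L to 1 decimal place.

f = (1/2)^(τ/t½) = (1/2)^(63/21) ≈ 0.1250.
C₀ = D/Vd = 340/20 ≈ 17.000 mg/L.
Before the 6th dose, 5 doses have been given. Superposition: Cmin = C₀·(f + f² + … + f^5).
≈ 17.000 × (0.1250 + 0.0156 + 0.0020 + 0.0002 + 0.0000) ≈ 17.000 × 0.1428 ≈ 2.428 mg/L.

2.4 mg/L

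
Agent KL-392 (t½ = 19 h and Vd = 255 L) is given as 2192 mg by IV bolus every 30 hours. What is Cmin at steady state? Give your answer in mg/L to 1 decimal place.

4.3 mg/L

Over one 30-h interval, 30/19 ≈ 1.5789 half-lives elapse, leaving f ≈ 0.3347 of each dose.
Single-dose peak C₀ = D/Vd = 2192/255 ≈ 8.596 mg/L.
Steady-state trough Cmin,ss = C₀·f/(1−f) ≈ 8.596 × 0.3347/0.6653 ≈ 4.324 mg/L.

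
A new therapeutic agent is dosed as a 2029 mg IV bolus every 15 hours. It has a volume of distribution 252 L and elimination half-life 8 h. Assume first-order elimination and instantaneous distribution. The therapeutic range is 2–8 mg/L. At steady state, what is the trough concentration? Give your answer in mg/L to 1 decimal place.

τ/t½ = 15/8 ≈ 1.875, so fraction remaining f = (1/2)^(15/8) ≈ 0.2726.
At steady state, accumulation factor R = 1/(1 − e^(−kτ)) ≈ 1.3748.
Each bolus raises the concentration by D/Vd = 2029/252 ≈ 8.052 mg/L.
Steady-state peak Cmax,ss = C₀·R ≈ 8.052 × 1.3748 ≈ 11.070 mg/L.
One interval later, Cmin,ss = Cmax,ss·e^(−kτ) ≈ 11.070 × 0.2726 ≈ 3.018 mg/L.
Trough 3.0 mg/L vs MEC 2 mg/L: adequate.

3.0 mg/L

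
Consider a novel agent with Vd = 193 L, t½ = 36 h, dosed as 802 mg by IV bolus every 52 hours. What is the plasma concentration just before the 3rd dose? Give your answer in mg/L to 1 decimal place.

2.1 mg/L

f = (1/2)^(τ/t½) = (1/2)^(52/36) ≈ 0.3674.
C₀ = D/Vd = 802/193 ≈ 4.155 mg/L.
Before the 3rd dose, 2 doses have been given. Superposition: Cmin = C₀·(f + f²).
≈ 4.155 × (0.3674 + 0.1350) ≈ 4.155 × 0.5024 ≈ 2.087 mg/L.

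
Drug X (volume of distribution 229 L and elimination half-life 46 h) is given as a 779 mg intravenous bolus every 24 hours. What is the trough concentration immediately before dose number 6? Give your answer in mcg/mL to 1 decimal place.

6.5 mcg/mL

f = (1/2)^(τ/t½) = (1/2)^(24/46) ≈ 0.6965.
C₀ = D/Vd = 779/229 ≈ 3.402 mcg/mL.
Before the 6th dose, 5 doses have been given. Superposition: Cmin = C₀·(f + f² + … + f^5).
≈ 3.402 × (0.6965 + 0.4851 + 0.3379 + 0.2353 + 0.1639) ≈ 3.402 × 1.9187 ≈ 6.527 mcg/mL.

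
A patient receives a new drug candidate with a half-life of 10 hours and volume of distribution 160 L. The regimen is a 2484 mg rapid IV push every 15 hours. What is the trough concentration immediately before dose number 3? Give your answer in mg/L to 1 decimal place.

7.4 mg/L

f = (1/2)^(τ/t½) = (1/2)^(15/10) ≈ 0.3536.
C₀ = D/Vd = 2484/160 ≈ 15.525 mg/L.
Before the 3rd dose, 2 doses have been given. Superposition: Cmin = C₀·(f + f²).
≈ 15.525 × (0.3536 + 0.1250) ≈ 15.525 × 0.4786 ≈ 7.430 mg/L.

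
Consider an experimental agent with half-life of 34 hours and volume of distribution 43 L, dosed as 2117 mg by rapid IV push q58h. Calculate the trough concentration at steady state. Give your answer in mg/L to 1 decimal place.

21.8 mg/L

τ/t½ = 58/34 ≈ 1.7059, so fraction remaining f = (1/2)^(58/34) ≈ 0.3065.
Each bolus raises the concentration by D/Vd = 2117/43 ≈ 49.233 mg/L.
Steady-state trough Cmin,ss = C₀·f/(1−f) ≈ 49.233 × 0.3065/0.6935 ≈ 21.759 mg/L.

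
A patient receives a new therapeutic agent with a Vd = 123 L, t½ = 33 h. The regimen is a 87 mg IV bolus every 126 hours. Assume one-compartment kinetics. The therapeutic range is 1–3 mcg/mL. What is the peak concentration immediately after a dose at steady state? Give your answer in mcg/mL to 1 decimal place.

k = ln2/t½ = ln2/33 ≈ 0.021004 h⁻¹; fraction remaining f = e^(−kτ) = e^(−0.021004×126) ≈ 0.0709.
At steady state, accumulation factor R = 1/(1 − e^(−kτ)) ≈ 1.0763.
Single-dose peak C₀ = D/Vd = 87/123 ≈ 0.707 mcg/mL.
Steady-state peak Cmax,ss = C₀·R ≈ 0.707 × 1.0763 ≈ 0.761 mcg/mL.
Peak 0.8 mcg/mL vs MTC 3 mcg/mL: below toxic threshold.

0.8 mcg/mL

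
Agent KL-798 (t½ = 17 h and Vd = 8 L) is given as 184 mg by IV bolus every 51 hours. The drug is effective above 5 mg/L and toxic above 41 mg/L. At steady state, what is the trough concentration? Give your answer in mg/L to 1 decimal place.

The dosing interval is 3 half-lives, so f = 2^(−3) = 0.125.
At steady state, R = 1/(1 − 0.125) = 8/7.
Single-dose peak C₀ = D/Vd = 184/8 = 23 mg/L.
Steady-state peak Cmax,ss = C₀·R = 23 × 8/7 ≈ 26.286 mg/L.
Steady-state trough Cmin,ss = Cmax,ss·f ≈ 26.286 × 0.125 ≈ 3.286 mg/L.
Trough 3.3 mg/L vs MEC 5 mg/L: subtherapeutic.

3.3 mg/L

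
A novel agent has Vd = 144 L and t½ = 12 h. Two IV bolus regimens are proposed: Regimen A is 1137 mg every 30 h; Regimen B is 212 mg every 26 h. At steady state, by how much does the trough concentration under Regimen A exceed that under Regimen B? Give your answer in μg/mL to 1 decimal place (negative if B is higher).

Regimen A: f = (1/2)^(30/12) ≈ 0.1768; Cmin,ss = (1137/144)·f/(1−f) ≈ 1.696 μg/mL.
Regimen B: f = (1/2)^(26/12) ≈ 0.2227; Cmin,ss = (212/144)·f/(1−f) ≈ 0.422 μg/mL.
Difference ≈ 1.696 − 0.422 ≈ 1.274 μg/mL.

1.3 μg/mL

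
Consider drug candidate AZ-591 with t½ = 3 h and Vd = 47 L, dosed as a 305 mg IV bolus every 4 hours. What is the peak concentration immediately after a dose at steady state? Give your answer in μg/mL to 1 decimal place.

10.8 μg/mL

k = ln2/t½ = ln2/3 ≈ 0.231049 h⁻¹; fraction remaining f = e^(−kτ) = e^(−0.231049×4) ≈ 0.3969.
Accumulation ratio R = 1/(1 − f) ≈ 1/0.6031 ≈ 1.6581.
Single-dose peak C₀ = D/Vd = 305/47 ≈ 6.489 μg/mL.
Cmax,ss = C₀/(1 − f) ≈ 6.489/0.6031 ≈ 10.759 μg/mL.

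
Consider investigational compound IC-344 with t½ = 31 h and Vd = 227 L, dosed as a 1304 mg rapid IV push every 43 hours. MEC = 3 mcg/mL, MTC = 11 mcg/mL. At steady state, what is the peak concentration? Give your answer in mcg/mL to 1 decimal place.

τ/t½ = 43/31 ≈ 1.3871, so fraction remaining f = (1/2)^(43/31) ≈ 0.3823.
Accumulation ratio R = 1/(1 − f) ≈ 1/0.6177 ≈ 1.6189.
Each bolus raises the concentration by D/Vd = 1304/227 ≈ 5.744 mcg/mL.
Cmax,ss = C₀/(1 − f) ≈ 5.744/0.6177 ≈ 9.299 mcg/mL.
Peak 9.3 mcg/mL vs MTC 11 mcg/mL: below toxic threshold.

9.3 mcg/mL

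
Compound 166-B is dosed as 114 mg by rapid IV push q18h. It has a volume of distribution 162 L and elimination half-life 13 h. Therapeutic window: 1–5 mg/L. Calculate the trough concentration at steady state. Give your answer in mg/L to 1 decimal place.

0.4 mg/L

τ/t½ = 18/13 ≈ 1.3846, so fraction remaining f = (1/2)^(18/13) ≈ 0.3830.
Accumulation ratio R = 1/(1 − f) ≈ 1/0.6170 ≈ 1.6207.
Single-dose peak C₀ = D/Vd = 114/162 ≈ 0.704 mg/L.
Cmax,ss = C₀/(1 − f) ≈ 0.704/0.6170 ≈ 1.141 mg/L.
One interval later, Cmin,ss = Cmax,ss·e^(−kτ) ≈ 1.141 × 0.3830 ≈ 0.437 mg/L.
Trough 0.4 mg/L vs MEC 1 mg/L: subtherapeutic.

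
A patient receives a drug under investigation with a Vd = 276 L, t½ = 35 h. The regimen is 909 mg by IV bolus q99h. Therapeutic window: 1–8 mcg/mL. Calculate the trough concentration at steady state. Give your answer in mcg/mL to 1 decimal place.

0.5 mcg/mL

Over one 99-h interval, 99/35 ≈ 2.8286 half-lives elapse, leaving f ≈ 0.1408 of each dose.
At steady state, accumulation factor R = 1/(1 − e^(−kτ)) ≈ 1.1639.
Single-dose peak C₀ = D/Vd = 909/276 ≈ 3.293 mcg/mL.
Cmax,ss = C₀/(1 − f) ≈ 3.293/0.8592 ≈ 3.833 mcg/mL.
Steady-state trough Cmin,ss = Cmax,ss·f ≈ 3.833 × 0.1408 ≈ 0.540 mcg/mL.
Trough 0.5 mcg/mL vs MEC 1 mcg/mL: subtherapeutic.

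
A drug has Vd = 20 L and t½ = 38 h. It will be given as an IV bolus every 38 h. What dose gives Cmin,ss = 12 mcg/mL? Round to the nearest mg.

τ/t½ = 38/38 ≈ 1, so f = (1/2)^(38/38) ≈ 0.500000.
Cmin,ss = (D/Vd)·f/(1−f), so D = Cmin,ss·Vd·(1−f)/f.
D = 12 × 20 × (1−f)/f ≈ 12 × 20 × 1.00000 ≈ 240.00 mg.

240 mg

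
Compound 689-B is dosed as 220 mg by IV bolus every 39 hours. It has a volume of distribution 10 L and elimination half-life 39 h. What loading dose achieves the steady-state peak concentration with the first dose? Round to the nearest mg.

440 mg

f = (1/2)^(39/39) ≈ 0.500000; accumulation ratio R = 1/(1−f) ≈ 2.00000.
Loading dose to hit Cmax,ss on first dose: D_load = D_maint·R ≈ 220 × 2.00000 ≈ 440.00 mg.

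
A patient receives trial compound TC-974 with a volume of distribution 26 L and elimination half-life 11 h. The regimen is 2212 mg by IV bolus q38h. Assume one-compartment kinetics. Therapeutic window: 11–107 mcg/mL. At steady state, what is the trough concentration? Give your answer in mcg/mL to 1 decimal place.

8.5 mcg/mL

Over one 38-h interval, 38/11 ≈ 3.4545 half-lives elapse, leaving f ≈ 0.0912 of each dose.
Each bolus raises the concentration by D/Vd = 2212/26 ≈ 85.077 mcg/mL.
Steady-state trough Cmin,ss = C₀·f/(1−f) ≈ 85.077 × 0.0912/0.9088 ≈ 8.538 mcg/mL.
Trough 8.5 mcg/mL vs MEC 11 mcg/mL: subtherapeutic.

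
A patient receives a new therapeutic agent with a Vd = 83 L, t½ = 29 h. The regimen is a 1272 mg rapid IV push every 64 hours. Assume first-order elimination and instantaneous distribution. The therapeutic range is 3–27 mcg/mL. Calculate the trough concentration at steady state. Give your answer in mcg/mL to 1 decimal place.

4.2 mcg/mL

k = ln2/t½ = ln2/29 ≈ 0.023902 h⁻¹; fraction remaining f = e^(−kτ) = e^(−0.023902×64) ≈ 0.2166.
At steady state, accumulation factor R = 1/(1 − e^(−kτ)) ≈ 1.2765.
Single-dose peak C₀ = D/Vd = 1272/83 ≈ 15.325 mcg/mL.
Cmax,ss = C₀/(1 − f) ≈ 15.325/0.7834 ≈ 19.562 mcg/mL.
One interval later, Cmin,ss = Cmax,ss·e^(−kτ) ≈ 19.562 × 0.2166 ≈ 4.237 mcg/mL.
Trough 4.2 mcg/mL vs MEC 3 mcg/mL: adequate.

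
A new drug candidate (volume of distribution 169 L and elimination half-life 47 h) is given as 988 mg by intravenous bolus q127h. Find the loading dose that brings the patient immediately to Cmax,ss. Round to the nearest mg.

f = (1/2)^(127/47) ≈ 0.153666; accumulation ratio R = 1/(1−f) ≈ 1.18157.
Loading dose to hit Cmax,ss on first dose: D_load = D_maint·R ≈ 988 × 1.18157 ≈ 1167.39 mg.

1167 mg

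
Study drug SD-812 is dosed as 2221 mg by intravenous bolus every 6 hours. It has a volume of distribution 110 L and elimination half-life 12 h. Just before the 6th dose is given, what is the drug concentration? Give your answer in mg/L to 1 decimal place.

f = (1/2)^(τ/t½) = (1/2)^(6/12) ≈ 0.7071.
C₀ = D/Vd = 2221/110 ≈ 20.191 mg/L.
Before the 6th dose, 5 doses have been given. Superposition: Cmin = C₀·(f + f² + … + f^5).
≈ 20.191 × (0.7071 + 0.5000 + 0.3535 + 0.2500 + 0.1768) ≈ 20.191 × 1.9874 ≈ 40.128 mg/L.

40.1 mg/L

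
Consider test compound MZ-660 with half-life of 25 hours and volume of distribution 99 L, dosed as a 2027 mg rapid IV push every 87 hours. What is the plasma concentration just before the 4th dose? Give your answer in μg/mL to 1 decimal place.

f = (1/2)^(τ/t½) = (1/2)^(87/25) ≈ 0.0896.
C₀ = D/Vd = 2027/99 ≈ 20.475 μg/mL.
Before the 4th dose, 3 doses have been given. Superposition: Cmin = C₀·(f + f² + … + f^3).
≈ 20.475 × (0.0896 + 0.0080 + 0.0007) ≈ 20.475 × 0.0983 ≈ 2.013 μg/mL.

2.0 μg/mL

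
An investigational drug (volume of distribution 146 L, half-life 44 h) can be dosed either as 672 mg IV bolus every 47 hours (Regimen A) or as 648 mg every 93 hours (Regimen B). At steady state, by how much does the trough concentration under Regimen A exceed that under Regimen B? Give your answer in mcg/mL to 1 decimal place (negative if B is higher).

2.9 mcg/mL

Regimen A: f = (1/2)^(47/44) ≈ 0.4769; Cmin,ss = (672/146)·f/(1−f) ≈ 4.196 mcg/mL.
Regimen B: f = (1/2)^(93/44) ≈ 0.2311; Cmin,ss = (648/146)·f/(1−f) ≈ 1.334 mcg/mL.
Difference ≈ 4.196 − 1.334 ≈ 2.862 mcg/mL.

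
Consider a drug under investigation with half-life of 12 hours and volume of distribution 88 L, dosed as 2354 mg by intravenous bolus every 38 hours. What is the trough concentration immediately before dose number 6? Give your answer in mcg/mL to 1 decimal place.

3.4 mcg/mL

f = (1/2)^(τ/t½) = (1/2)^(38/12) ≈ 0.1114.
C₀ = D/Vd = 2354/88 ≈ 26.750 mcg/mL.
Before the 6th dose, 5 doses have been given. Superposition: Cmin = C₀·(f + f² + … + f^5).
≈ 26.750 × (0.1114 + 0.0124 + 0.0014 + 0.0002 + 0.0000) ≈ 26.750 × 0.1254 ≈ 3.354 mcg/mL.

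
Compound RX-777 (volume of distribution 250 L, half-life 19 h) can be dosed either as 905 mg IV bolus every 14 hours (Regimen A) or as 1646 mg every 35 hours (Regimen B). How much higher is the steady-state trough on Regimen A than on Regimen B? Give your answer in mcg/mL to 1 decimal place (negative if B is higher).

Regimen A: f = (1/2)^(14/19) ≈ 0.6001; Cmin,ss = (905/250)·f/(1−f) ≈ 5.432 mcg/mL.
Regimen B: f = (1/2)^(35/19) ≈ 0.2789; Cmin,ss = (1646/250)·f/(1−f) ≈ 2.546 mcg/mL.
Difference ≈ 5.432 − 2.546 ≈ 2.886 mcg/mL.

2.9 mcg/mL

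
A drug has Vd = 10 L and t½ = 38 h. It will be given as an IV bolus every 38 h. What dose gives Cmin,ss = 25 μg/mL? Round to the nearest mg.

τ/t½ = 38/38 ≈ 1, so f = (1/2)^(38/38) ≈ 0.500000.
Cmin,ss = (D/Vd)·f/(1−f), so D = Cmin,ss·Vd·(1−f)/f.
D = 25 × 10 × (1−f)/f ≈ 25 × 10 × 1.00000 ≈ 250.00 mg.

250 mg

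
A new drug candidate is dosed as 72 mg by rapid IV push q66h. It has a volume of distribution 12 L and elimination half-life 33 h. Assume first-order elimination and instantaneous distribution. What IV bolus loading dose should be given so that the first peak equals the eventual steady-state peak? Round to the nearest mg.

96 mg

f = (1/2)^(66/33) ≈ 0.250000; accumulation ratio R = 1/(1−f) ≈ 1.33333.
Loading dose to hit Cmax,ss on first dose: D_load = D_maint·R ≈ 72 × 1.33333 ≈ 96.00 mg.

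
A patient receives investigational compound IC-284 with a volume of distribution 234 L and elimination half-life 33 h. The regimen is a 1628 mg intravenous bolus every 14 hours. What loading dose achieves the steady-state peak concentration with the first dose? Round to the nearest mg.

6390 mg

f = (1/2)^(14/33) ≈ 0.745230; accumulation ratio R = 1/(1−f) ≈ 3.92511.
Loading dose to hit Cmax,ss on first dose: D_load = D_maint·R ≈ 1628 × 3.92511 ≈ 6390.08 mg.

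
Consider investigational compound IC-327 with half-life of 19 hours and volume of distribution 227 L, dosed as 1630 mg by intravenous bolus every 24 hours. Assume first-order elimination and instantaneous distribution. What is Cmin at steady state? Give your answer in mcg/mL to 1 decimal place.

5.1 mcg/mL

k = ln2/t½ = ln2/19 ≈ 0.036481 h⁻¹; fraction remaining f = e^(−kτ) = e^(−0.036481×24) ≈ 0.4166.
At steady state, accumulation factor R = 1/(1 − e^(−kτ)) ≈ 1.7141.
Single-dose peak C₀ = D/Vd = 1630/227 ≈ 7.181 mcg/mL.
Cmax,ss = C₀/(1 − f) ≈ 7.181/0.5834 ≈ 12.309 mcg/mL.
Steady-state trough Cmin,ss = Cmax,ss·f ≈ 12.309 × 0.4166 ≈ 5.128 mcg/mL.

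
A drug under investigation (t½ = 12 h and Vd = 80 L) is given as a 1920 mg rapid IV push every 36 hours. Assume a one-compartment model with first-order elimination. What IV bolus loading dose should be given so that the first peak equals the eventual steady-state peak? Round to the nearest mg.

f = (1/2)^(36/12) ≈ 0.125000; accumulation ratio R = 1/(1−f) ≈ 1.14286.
Loading dose to hit Cmax,ss on first dose: D_load = D_maint·R ≈ 1920 × 1.14286 ≈ 2194.29 mg.

2194 mg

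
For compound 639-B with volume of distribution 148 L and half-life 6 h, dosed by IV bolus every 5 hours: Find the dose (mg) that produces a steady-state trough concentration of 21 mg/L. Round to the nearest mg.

τ/t½ = 5/6 ≈ 0.83333, so f = (1/2)^(5/6) ≈ 0.561231.
Cmin,ss = (D/Vd)·f/(1−f), so D = Cmin,ss·Vd·(1−f)/f.
D = 21 × 148 × (1−f)/f ≈ 21 × 148 × 0.78180 ≈ 2429.83 mg.

2430 mg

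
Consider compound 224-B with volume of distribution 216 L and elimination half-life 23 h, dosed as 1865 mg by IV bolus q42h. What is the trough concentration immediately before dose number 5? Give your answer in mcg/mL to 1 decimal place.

f = (1/2)^(τ/t½) = (1/2)^(42/23) ≈ 0.2820.
C₀ = D/Vd = 1865/216 ≈ 8.634 mcg/mL.
Before the 5th dose, 4 doses have been given. Superposition: Cmin = C₀·(f + f² + … + f^4).
≈ 8.634 × (0.2820 + 0.0795 + 0.0224 + 0.0063) ≈ 8.634 × 0.3902 ≈ 3.369 mcg/mL.

3.4 mcg/mL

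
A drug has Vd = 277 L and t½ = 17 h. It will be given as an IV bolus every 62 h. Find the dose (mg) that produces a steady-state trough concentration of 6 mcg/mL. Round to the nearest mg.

19159 mg

τ/t½ = 62/17 ≈ 3.6471, so f = (1/2)^(62/17) ≈ 0.079823.
Cmin,ss = (D/Vd)·f/(1−f), so D = Cmin,ss·Vd·(1−f)/f.
D = 6 × 277 × (1−f)/f ≈ 6 × 277 × 11.52772 ≈ 19159.07 mg.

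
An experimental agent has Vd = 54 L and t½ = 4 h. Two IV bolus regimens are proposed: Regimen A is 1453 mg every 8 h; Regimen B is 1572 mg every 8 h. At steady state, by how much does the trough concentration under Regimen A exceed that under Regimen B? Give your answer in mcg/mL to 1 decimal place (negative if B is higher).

-0.7 mcg/mL

Regimen A: f = (1/2)^(8/4) ≈ 0.2500; Cmin,ss = (1453/54)·f/(1−f) ≈ 8.969 mcg/mL.
Regimen B: f = (1/2)^(8/4) ≈ 0.2500; Cmin,ss = (1572/54)·f/(1−f) ≈ 9.704 mcg/mL.
Difference ≈ 8.969 − 9.704 ≈ -0.735 mcg/mL.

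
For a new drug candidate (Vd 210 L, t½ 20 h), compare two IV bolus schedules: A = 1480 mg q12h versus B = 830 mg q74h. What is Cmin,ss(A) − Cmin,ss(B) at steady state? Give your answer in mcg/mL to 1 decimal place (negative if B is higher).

13.3 mcg/mL

Regimen A: f = (1/2)^(12/20) ≈ 0.6598; Cmin,ss = (1480/210)·f/(1−f) ≈ 13.668 mcg/mL.
Regimen B: f = (1/2)^(74/20) ≈ 0.0769; Cmin,ss = (830/210)·f/(1−f) ≈ 0.329 mcg/mL.
Difference ≈ 13.668 − 0.329 ≈ 13.339 mcg/mL.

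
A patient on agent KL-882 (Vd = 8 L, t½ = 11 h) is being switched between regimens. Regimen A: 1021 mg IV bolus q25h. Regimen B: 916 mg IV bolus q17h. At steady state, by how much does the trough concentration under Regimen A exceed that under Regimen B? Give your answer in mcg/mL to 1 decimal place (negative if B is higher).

Regimen A: f = (1/2)^(25/11) ≈ 0.2069; Cmin,ss = (1021/8)·f/(1−f) ≈ 33.294 mcg/mL.
Regimen B: f = (1/2)^(17/11) ≈ 0.3426; Cmin,ss = (916/8)·f/(1−f) ≈ 59.671 mcg/mL.
Difference ≈ 33.294 − 59.671 ≈ -26.377 mcg/mL.

-26.4 mcg/mL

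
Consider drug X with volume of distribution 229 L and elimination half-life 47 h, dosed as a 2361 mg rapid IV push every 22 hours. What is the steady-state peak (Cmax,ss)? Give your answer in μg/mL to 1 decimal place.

37.2 μg/mL

τ/t½ = 22/47 ≈ 0.46809, so fraction remaining f = (1/2)^(22/47) ≈ 0.7229.
Accumulation ratio R = 1/(1 − f) ≈ 1/0.2771 ≈ 3.6088.
Each bolus raises the concentration by D/Vd = 2361/229 ≈ 10.310 μg/mL.
Steady-state peak Cmax,ss = C₀·R ≈ 10.310 × 3.6088 ≈ 37.207 μg/mL.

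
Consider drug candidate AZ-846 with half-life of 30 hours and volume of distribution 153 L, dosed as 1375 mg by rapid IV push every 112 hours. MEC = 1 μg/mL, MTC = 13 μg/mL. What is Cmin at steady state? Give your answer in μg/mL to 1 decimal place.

0.7 μg/mL

k = ln2/t½ = ln2/30 ≈ 0.023105 h⁻¹; fraction remaining f = e^(−kτ) = e^(−0.023105×112) ≈ 0.0752.
At steady state, accumulation factor R = 1/(1 − e^(−kτ)) ≈ 1.0813.
Each bolus raises the concentration by D/Vd = 1375/153 ≈ 8.987 μg/mL.
Steady-state peak Cmax,ss = C₀·R ≈ 8.987 × 1.0813 ≈ 9.718 μg/mL.
Steady-state trough Cmin,ss = Cmax,ss·f ≈ 9.718 × 0.0752 ≈ 0.731 μg/mL.
Trough 0.7 μg/mL vs MEC 1 μg/mL: subtherapeutic.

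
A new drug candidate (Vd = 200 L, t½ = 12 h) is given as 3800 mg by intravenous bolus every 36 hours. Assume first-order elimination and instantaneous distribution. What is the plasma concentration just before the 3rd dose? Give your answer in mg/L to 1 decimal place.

2.7 mg/L

f = (1/2)^(τ/t½) = (1/2)^(36/12) ≈ 0.1250.
C₀ = D/Vd = 3800/200 ≈ 19.000 mg/L.
Before the 3rd dose, 2 doses have been given. Superposition: Cmin = C₀·(f + f²).
≈ 19.000 × (0.1250 + 0.0156) ≈ 19.000 × 0.1406 ≈ 2.671 mg/L.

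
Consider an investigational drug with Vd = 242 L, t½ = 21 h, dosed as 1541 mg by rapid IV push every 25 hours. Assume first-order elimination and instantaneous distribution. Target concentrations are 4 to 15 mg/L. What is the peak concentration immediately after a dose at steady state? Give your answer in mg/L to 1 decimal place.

τ/t½ = 25/21 ≈ 1.1905, so fraction remaining f = (1/2)^(25/21) ≈ 0.4382.
Accumulation ratio R = 1/(1 − f) ≈ 1/0.5618 ≈ 1.7800.
Each bolus raises the concentration by D/Vd = 1541/242 ≈ 6.368 mg/L.
Steady-state peak Cmax,ss = C₀·R ≈ 6.368 × 1.7800 ≈ 11.335 mg/L.
Peak 11.3 mg/L vs MTC 15 mg/L: below toxic threshold.

11.3 mg/L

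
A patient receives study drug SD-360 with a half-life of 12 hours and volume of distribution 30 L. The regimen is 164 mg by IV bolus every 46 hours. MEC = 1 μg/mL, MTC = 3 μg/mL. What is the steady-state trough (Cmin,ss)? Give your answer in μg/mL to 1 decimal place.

0.4 μg/mL

Over one 46-h interval, 46/12 ≈ 3.8333 half-lives elapse, leaving f ≈ 0.0702 of each dose.
At steady state, accumulation factor R = 1/(1 − e^(−kτ)) ≈ 1.0755.
Single-dose peak C₀ = D/Vd = 164/30 ≈ 5.467 μg/mL.
Cmax,ss = C₀/(1 − f) ≈ 5.467/0.9298 ≈ 5.880 μg/mL.
One interval later, Cmin,ss = Cmax,ss·e^(−kτ) ≈ 5.880 × 0.0702 ≈ 0.413 μg/mL.
Trough 0.4 μg/mL vs MEC 1 μg/mL: subtherapeutic.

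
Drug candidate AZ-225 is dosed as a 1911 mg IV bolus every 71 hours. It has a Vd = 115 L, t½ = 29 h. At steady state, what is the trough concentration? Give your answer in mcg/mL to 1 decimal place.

3.7 mcg/mL

τ/t½ = 71/29 ≈ 2.4483, so fraction remaining f = (1/2)^(71/29) ≈ 0.1832.
Accumulation ratio R = 1/(1 − f) ≈ 1/0.8168 ≈ 1.2243.
Single-dose peak C₀ = D/Vd = 1911/115 ≈ 16.617 mcg/mL.
Steady-state peak Cmax,ss = C₀·R ≈ 16.617 × 1.2243 ≈ 20.344 mcg/mL.
Steady-state trough Cmin,ss = Cmax,ss·f ≈ 20.344 × 0.1832 ≈ 3.727 mcg/mL.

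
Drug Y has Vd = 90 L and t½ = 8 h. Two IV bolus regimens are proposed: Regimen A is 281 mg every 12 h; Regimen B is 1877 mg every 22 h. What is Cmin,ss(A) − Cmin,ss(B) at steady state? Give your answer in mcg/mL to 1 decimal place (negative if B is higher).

Regimen A: f = (1/2)^(12/8) ≈ 0.3536; Cmin,ss = (281/90)·f/(1−f) ≈ 1.708 mcg/mL.
Regimen B: f = (1/2)^(22/8) ≈ 0.1487; Cmin,ss = (1877/90)·f/(1−f) ≈ 3.643 mcg/mL.
Difference ≈ 1.708 − 3.643 ≈ -1.935 mcg/mL.

-1.9 mcg/mL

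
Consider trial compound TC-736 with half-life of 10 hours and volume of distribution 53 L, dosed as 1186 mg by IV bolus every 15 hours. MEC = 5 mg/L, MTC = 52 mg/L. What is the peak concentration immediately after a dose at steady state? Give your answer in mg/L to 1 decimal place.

τ/t½ = 15/10 ≈ 1.5, so fraction remaining f = (1/2)^(15/10) ≈ 0.3536.
At steady state, accumulation factor R = 1/(1 − e^(−kτ)) ≈ 1.5470.
Each bolus raises the concentration by D/Vd = 1186/53 ≈ 22.377 mg/L.
Steady-state peak Cmax,ss = C₀·R ≈ 22.377 × 1.5470 ≈ 34.617 mg/L.
Peak 34.6 mg/L vs MTC 52 mg/L: below toxic threshold.

34.6 mg/L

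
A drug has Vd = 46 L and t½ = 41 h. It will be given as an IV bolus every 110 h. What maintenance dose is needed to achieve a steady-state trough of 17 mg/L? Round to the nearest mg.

τ/t½ = 110/41 ≈ 2.6829, so f = (1/2)^(110/41) ≈ 0.155725.
Cmin,ss = (D/Vd)·f/(1−f), so D = Cmin,ss·Vd·(1−f)/f.
D = 17 × 46 × (1−f)/f ≈ 17 × 46 × 5.42158 ≈ 4239.68 mg.

4240 mg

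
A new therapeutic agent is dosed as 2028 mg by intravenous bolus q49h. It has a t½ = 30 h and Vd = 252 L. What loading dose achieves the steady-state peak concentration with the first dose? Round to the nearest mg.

2993 mg

f = (1/2)^(49/30) ≈ 0.322343; accumulation ratio R = 1/(1−f) ≈ 1.47567.
Loading dose to hit Cmax,ss on first dose: D_load = D_maint·R ≈ 2028 × 1.47567 ≈ 2992.66 mg.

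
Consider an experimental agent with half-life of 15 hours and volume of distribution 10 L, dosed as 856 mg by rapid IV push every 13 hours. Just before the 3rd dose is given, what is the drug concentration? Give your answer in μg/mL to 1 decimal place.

72.7 μg/mL

f = (1/2)^(τ/t½) = (1/2)^(13/15) ≈ 0.5484.
C₀ = D/Vd = 856/10 ≈ 85.600 μg/mL.
Before the 3rd dose, 2 doses have been given. Superposition: Cmin = C₀·(f + f²).
≈ 85.600 × (0.5484 + 0.3007) ≈ 85.600 × 0.8491 ≈ 72.683 μg/mL.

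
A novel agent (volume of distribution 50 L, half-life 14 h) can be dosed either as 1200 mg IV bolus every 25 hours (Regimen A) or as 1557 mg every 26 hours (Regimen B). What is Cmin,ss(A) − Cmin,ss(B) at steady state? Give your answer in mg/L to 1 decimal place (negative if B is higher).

Regimen A: f = (1/2)^(25/14) ≈ 0.2900; Cmin,ss = (1200/50)·f/(1−f) ≈ 9.803 mg/L.
Regimen B: f = (1/2)^(26/14) ≈ 0.2760; Cmin,ss = (1557/50)·f/(1−f) ≈ 11.871 mg/L.
Difference ≈ 9.803 − 11.871 ≈ -2.068 mg/L.

-2.1 mg/L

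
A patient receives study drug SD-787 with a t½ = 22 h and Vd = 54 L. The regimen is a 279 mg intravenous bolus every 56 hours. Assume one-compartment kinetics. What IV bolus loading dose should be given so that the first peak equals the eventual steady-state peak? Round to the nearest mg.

337 mg

f = (1/2)^(56/22) ≈ 0.171294; accumulation ratio R = 1/(1−f) ≈ 1.20670.
Loading dose to hit Cmax,ss on first dose: D_load = D_maint·R ≈ 279 × 1.20670 ≈ 336.67 mg.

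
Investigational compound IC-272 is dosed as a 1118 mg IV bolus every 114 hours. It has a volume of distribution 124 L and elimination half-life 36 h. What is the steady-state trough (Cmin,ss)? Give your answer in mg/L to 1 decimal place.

Over one 114-h interval, 114/36 ≈ 3.1667 half-lives elapse, leaving f ≈ 0.1114 of each dose.
Accumulation ratio R = 1/(1 − f) ≈ 1/0.8886 ≈ 1.1254.
Each bolus raises the concentration by D/Vd = 1118/124 ≈ 9.016 mg/L.
Steady-state peak Cmax,ss = C₀·R ≈ 9.016 × 1.1254 ≈ 10.147 mg/L.
Steady-state trough Cmin,ss = Cmax,ss·f ≈ 10.147 × 0.1114 ≈ 1.130 mg/L.

1.1 mg/L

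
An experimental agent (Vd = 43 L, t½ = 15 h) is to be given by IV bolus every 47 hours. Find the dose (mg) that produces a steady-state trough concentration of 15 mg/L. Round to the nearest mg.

5015 mg

τ/t½ = 47/15 ≈ 3.1333, so f = (1/2)^(47/15) ≈ 0.113965.
Cmin,ss = (D/Vd)·f/(1−f), so D = Cmin,ss·Vd·(1−f)/f.
D = 15 × 43 × (1−f)/f ≈ 15 × 43 × 7.77462 ≈ 5014.63 mg.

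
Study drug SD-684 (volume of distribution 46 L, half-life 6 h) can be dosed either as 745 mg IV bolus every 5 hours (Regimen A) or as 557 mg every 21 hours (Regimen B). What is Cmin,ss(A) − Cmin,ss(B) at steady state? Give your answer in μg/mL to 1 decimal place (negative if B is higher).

19.5 μg/mL

Regimen A: f = (1/2)^(5/6) ≈ 0.5612; Cmin,ss = (745/46)·f/(1−f) ≈ 20.713 μg/mL.
Regimen B: f = (1/2)^(21/6) ≈ 0.0884; Cmin,ss = (557/46)·f/(1−f) ≈ 1.174 μg/mL.
Difference ≈ 20.713 − 1.174 ≈ 19.539 μg/mL.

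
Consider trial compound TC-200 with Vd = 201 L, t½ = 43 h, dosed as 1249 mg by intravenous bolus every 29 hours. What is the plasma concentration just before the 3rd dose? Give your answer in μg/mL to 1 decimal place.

6.3 μg/mL

f = (1/2)^(τ/t½) = (1/2)^(29/43) ≈ 0.6266.
C₀ = D/Vd = 1249/201 ≈ 6.214 μg/mL.
Before the 3rd dose, 2 doses have been given. Superposition: Cmin = C₀·(f + f²).
≈ 6.214 × (0.6266 + 0.3926) ≈ 6.214 × 1.0192 ≈ 6.333 μg/mL.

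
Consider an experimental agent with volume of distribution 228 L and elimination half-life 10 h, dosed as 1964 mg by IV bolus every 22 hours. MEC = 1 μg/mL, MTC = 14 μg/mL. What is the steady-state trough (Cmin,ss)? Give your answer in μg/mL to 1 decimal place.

2.4 μg/mL

Over one 22-h interval, 22/10 ≈ 2.2 half-lives elapse, leaving f ≈ 0.2176 of each dose.
At steady state, accumulation factor R = 1/(1 − e^(−kτ)) ≈ 1.2781.
Each bolus raises the concentration by D/Vd = 1964/228 ≈ 8.614 μg/mL.
Cmax,ss = C₀/(1 − f) ≈ 8.614/0.7824 ≈ 11.010 μg/mL.
Steady-state trough Cmin,ss = Cmax,ss·f ≈ 11.010 × 0.2176 ≈ 2.396 μg/mL.
Trough 2.4 μg/mL vs MEC 1 μg/mL: adequate.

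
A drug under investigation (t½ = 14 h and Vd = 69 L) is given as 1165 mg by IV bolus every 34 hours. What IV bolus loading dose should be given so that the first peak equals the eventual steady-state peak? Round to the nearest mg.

f = (1/2)^(34/14) ≈ 0.185749; accumulation ratio R = 1/(1−f) ≈ 1.22812.
Loading dose to hit Cmax,ss on first dose: D_load = D_maint·R ≈ 1165 × 1.22812 ≈ 1430.76 mg.

1431 mg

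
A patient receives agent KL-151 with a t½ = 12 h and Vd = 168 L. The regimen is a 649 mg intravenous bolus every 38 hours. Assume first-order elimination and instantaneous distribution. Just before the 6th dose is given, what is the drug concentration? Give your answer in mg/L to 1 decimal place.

f = (1/2)^(τ/t½) = (1/2)^(38/12) ≈ 0.1114.
C₀ = D/Vd = 649/168 ≈ 3.863 mg/L.
Before the 6th dose, 5 doses have been given. Superposition: Cmin = C₀·(f + f² + … + f^5).
≈ 3.863 × (0.1114 + 0.0124 + 0.0014 + 0.0002 + 0.0000) ≈ 3.863 × 0.1254 ≈ 0.484 mg/L.

0.5 mg/L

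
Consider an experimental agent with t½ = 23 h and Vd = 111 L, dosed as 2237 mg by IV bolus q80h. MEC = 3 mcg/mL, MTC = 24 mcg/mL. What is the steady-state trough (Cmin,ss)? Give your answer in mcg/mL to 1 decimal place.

τ/t½ = 80/23 ≈ 3.4783, so fraction remaining f = (1/2)^(80/23) ≈ 0.0897.
At steady state, accumulation factor R = 1/(1 − e^(−kτ)) ≈ 1.0985.
Single-dose peak C₀ = D/Vd = 2237/111 ≈ 20.153 mcg/mL.
Steady-state peak Cmax,ss = C₀·R ≈ 20.153 × 1.0985 ≈ 22.138 mcg/mL.
Steady-state trough Cmin,ss = Cmax,ss·f ≈ 22.138 × 0.0897 ≈ 1.986 mcg/mL.
Trough 2.0 mcg/mL vs MEC 3 mcg/mL: subtherapeutic.

2.0 mcg/mL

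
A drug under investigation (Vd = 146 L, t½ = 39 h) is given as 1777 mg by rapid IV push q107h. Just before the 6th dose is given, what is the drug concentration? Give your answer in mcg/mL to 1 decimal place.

2.1 mcg/mL

f = (1/2)^(τ/t½) = (1/2)^(107/39) ≈ 0.1493.
C₀ = D/Vd = 1777/146 ≈ 12.171 mcg/mL.
Before the 6th dose, 5 doses have been given. Superposition: Cmin = C₀·(f + f² + … + f^5).
≈ 12.171 × (0.1493 + 0.0223 + 0.0033 + 0.0005 + 0.0001) ≈ 12.171 × 0.1755 ≈ 2.136 mcg/mL.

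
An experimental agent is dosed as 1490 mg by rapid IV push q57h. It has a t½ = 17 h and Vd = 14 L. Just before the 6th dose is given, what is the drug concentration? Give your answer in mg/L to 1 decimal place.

f = (1/2)^(τ/t½) = (1/2)^(57/17) ≈ 0.0979.
C₀ = D/Vd = 1490/14 ≈ 106.429 mg/L.
Before the 6th dose, 5 doses have been given. Superposition: Cmin = C₀·(f + f² + … + f^5).
≈ 106.429 × (0.0979 + 0.0096 + 0.0009 + 0.0001 + 0.0000) ≈ 106.429 × 0.1085 ≈ 11.548 mg/L.

11.5 mg/L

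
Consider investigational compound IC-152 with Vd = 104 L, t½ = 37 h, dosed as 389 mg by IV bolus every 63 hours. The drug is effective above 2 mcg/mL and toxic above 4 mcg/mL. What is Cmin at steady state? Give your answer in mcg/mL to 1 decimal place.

Over one 63-h interval, 63/37 ≈ 1.7027 half-lives elapse, leaving f ≈ 0.3072 of each dose.
At steady state, accumulation factor R = 1/(1 − e^(−kτ)) ≈ 1.4434.
Single-dose peak C₀ = D/Vd = 389/104 ≈ 3.740 mcg/mL.
Steady-state peak Cmax,ss = C₀·R ≈ 3.740 × 1.4434 ≈ 5.398 mcg/mL.
One interval later, Cmin,ss = Cmax,ss·e^(−kτ) ≈ 5.398 × 0.3072 ≈ 1.658 mcg/mL.
Trough 1.7 mcg/mL vs MEC 2 mcg/mL: subtherapeutic.

1.7 mcg/mL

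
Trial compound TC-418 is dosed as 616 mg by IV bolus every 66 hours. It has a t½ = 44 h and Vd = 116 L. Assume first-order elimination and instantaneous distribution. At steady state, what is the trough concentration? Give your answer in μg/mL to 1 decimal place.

Over one 66-h interval, 66/44 ≈ 1.5 half-lives elapse, leaving f ≈ 0.3536 of each dose.
At steady state, accumulation factor R = 1/(1 − e^(−kτ)) ≈ 1.5470.
Each bolus raises the concentration by D/Vd = 616/116 ≈ 5.310 μg/mL.
Cmax,ss = C₀/(1 − f) ≈ 5.310/0.6464 ≈ 8.215 μg/mL.
One interval later, Cmin,ss = Cmax,ss·e^(−kτ) ≈ 8.215 × 0.3536 ≈ 2.905 μg/mL.

2.9 μg/mL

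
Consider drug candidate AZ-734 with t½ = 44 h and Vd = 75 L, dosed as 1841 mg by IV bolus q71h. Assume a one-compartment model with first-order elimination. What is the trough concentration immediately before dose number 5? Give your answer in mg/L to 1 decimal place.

f = (1/2)^(τ/t½) = (1/2)^(71/44) ≈ 0.3268.
C₀ = D/Vd = 1841/75 ≈ 24.547 mg/L.
Before the 5th dose, 4 doses have been given. Superposition: Cmin = C₀·(f + f² + … + f^4).
≈ 24.547 × (0.3268 + 0.1068 + 0.0349 + 0.0114) ≈ 24.547 × 0.4799 ≈ 11.780 mg/L.

11.8 mg/L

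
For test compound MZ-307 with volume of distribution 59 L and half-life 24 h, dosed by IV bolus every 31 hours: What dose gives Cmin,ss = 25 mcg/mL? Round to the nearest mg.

τ/t½ = 31/24 ≈ 1.2917, so f = (1/2)^(31/24) ≈ 0.408479.
Cmin,ss = (D/Vd)·f/(1−f), so D = Cmin,ss·Vd·(1−f)/f.
D = 25 × 59 × (1−f)/f ≈ 25 × 59 × 1.44811 ≈ 2135.96 mg.

2136 mg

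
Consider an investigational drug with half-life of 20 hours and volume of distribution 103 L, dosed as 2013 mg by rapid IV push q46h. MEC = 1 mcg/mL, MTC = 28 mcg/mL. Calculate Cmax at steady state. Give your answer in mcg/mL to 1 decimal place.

24.5 mcg/mL

k = ln2/t½ = ln2/20 ≈ 0.034657 h⁻¹; fraction remaining f = e^(−kτ) = e^(−0.034657×46) ≈ 0.2031.
Accumulation ratio R = 1/(1 − f) ≈ 1/0.7969 ≈ 1.2549.
Each bolus raises the concentration by D/Vd = 2013/103 ≈ 19.544 mcg/mL.
Cmax,ss = C₀/(1 − f) ≈ 19.544/0.7969 ≈ 24.525 mcg/mL.
Peak 24.5 mcg/mL vs MTC 28 mcg/mL: below toxic threshold.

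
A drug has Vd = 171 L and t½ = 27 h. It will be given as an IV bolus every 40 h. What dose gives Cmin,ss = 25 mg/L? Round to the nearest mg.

τ/t½ = 40/27 ≈ 1.4815, so f = (1/2)^(40/27) ≈ 0.358121.
Cmin,ss = (D/Vd)·f/(1−f), so D = Cmin,ss·Vd·(1−f)/f.
D = 25 × 171 × (1−f)/f ≈ 25 × 171 × 1.79235 ≈ 7662.30 mg.

7662 mg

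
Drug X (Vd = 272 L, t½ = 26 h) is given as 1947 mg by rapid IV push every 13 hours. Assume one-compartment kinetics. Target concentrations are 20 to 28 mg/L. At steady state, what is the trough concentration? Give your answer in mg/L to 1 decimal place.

17.3 mg/L

Over one 13-h interval, 13/26 ≈ 0.5 half-lives elapse, leaving f ≈ 0.7071 of each dose.
Single-dose peak C₀ = D/Vd = 1947/272 ≈ 7.158 mg/L.
Steady-state trough Cmin,ss = C₀·f/(1−f) ≈ 7.158 × 0.7071/0.2929 ≈ 17.280 mg/L.
Trough 17.3 mg/L vs MEC 20 mg/L: subtherapeutic.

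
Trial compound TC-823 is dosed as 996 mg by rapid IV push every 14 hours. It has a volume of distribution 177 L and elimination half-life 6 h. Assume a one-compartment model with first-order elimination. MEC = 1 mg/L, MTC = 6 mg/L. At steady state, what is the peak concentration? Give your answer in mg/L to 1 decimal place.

7.0 mg/L

k = ln2/t½ = ln2/6 ≈ 0.115525 h⁻¹; fraction remaining f = e^(−kτ) = e^(−0.115525×14) ≈ 0.1984.
Accumulation ratio R = 1/(1 − f) ≈ 1/0.8016 ≈ 1.2475.
Single-dose peak C₀ = D/Vd = 996/177 ≈ 5.627 mg/L.
Cmax,ss = C₀/(1 − f) ≈ 5.627/0.8016 ≈ 7.020 mg/L.
Peak 7.0 mg/L vs MTC 6 mg/L: exceeds toxic threshold.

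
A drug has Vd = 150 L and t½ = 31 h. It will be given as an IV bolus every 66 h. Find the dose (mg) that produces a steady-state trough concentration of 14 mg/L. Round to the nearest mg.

7086 mg

τ/t½ = 66/31 ≈ 2.129, so f = (1/2)^(66/31) ≈ 0.228611.
Cmin,ss = (D/Vd)·f/(1−f), so D = Cmin,ss·Vd·(1−f)/f.
D = 14 × 150 × (1−f)/f ≈ 14 × 150 × 3.37424 ≈ 7085.90 mg.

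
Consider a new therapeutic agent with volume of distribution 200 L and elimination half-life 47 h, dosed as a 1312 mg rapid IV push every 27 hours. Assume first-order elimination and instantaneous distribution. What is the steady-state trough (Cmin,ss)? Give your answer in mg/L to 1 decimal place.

13.4 mg/L

τ/t½ = 27/47 ≈ 0.57447, so fraction remaining f = (1/2)^(27/47) ≈ 0.6715.
At steady state, accumulation factor R = 1/(1 − e^(−kτ)) ≈ 3.0441.
Each bolus raises the concentration by D/Vd = 1312/200 ≈ 6.560 mg/L.
Cmax,ss = C₀/(1 − f) ≈ 6.560/0.3285 ≈ 19.970 mg/L.
Steady-state trough Cmin,ss = Cmax,ss·f ≈ 19.970 × 0.6715 ≈ 13.410 mg/L.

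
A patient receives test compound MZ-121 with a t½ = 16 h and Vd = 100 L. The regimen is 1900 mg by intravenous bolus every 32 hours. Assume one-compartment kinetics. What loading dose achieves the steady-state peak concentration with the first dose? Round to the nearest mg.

2533 mg

f = (1/2)^(32/16) ≈ 0.250000; accumulation ratio R = 1/(1−f) ≈ 1.33333.
Loading dose to hit Cmax,ss on first dose: D_load = D_maint·R ≈ 1900 × 1.33333 ≈ 2533.33 mg.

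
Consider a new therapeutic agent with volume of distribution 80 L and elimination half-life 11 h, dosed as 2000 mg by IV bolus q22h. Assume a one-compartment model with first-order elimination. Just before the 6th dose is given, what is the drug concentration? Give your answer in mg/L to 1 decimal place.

8.3 mg/L

f = (1/2)^(τ/t½) = (1/2)^(22/11) ≈ 0.2500.
C₀ = D/Vd = 2000/80 ≈ 25.000 mg/L.
Before the 6th dose, 5 doses have been given. Superposition: Cmin = C₀·(f + f² + … + f^5).
≈ 25.000 × (0.2500 + 0.0625 + 0.0156 + 0.0039 + 0.0010) ≈ 25.000 × 0.3330 ≈ 8.325 mg/L.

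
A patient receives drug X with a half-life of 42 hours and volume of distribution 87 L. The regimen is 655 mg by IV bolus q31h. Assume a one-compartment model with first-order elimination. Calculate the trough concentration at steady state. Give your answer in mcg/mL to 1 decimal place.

k = ln2/t½ = ln2/42 ≈ 0.016504 h⁻¹; fraction remaining f = e^(−kτ) = e^(−0.016504×31) ≈ 0.5995.
Each bolus raises the concentration by D/Vd = 655/87 ≈ 7.529 mcg/mL.
Steady-state trough Cmin,ss = C₀·f/(1−f) ≈ 7.529 × 0.5995/0.4005 ≈ 11.270 mcg/mL.

11.3 mcg/mL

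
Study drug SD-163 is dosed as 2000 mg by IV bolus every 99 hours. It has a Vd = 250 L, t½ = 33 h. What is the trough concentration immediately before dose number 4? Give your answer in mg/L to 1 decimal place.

1.1 mg/L

f = (1/2)^(τ/t½) = (1/2)^(99/33) ≈ 0.1250.
C₀ = D/Vd = 2000/250 ≈ 8.000 mg/L.
Before the 4th dose, 3 doses have been given. Superposition: Cmin = C₀·(f + f² + … + f^3).
≈ 8.000 × (0.1250 + 0.0156 + 0.0020) ≈ 8.000 × 0.1426 ≈ 1.141 mg/L.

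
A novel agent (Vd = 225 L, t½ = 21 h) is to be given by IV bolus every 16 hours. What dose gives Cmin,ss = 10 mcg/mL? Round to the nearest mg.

τ/t½ = 16/21 ≈ 0.7619, so f = (1/2)^(16/21) ≈ 0.589717.
Cmin,ss = (D/Vd)·f/(1−f), so D = Cmin,ss·Vd·(1−f)/f.
D = 10 × 225 × (1−f)/f ≈ 10 × 225 × 0.69573 ≈ 1565.39 mg.

1565 mg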